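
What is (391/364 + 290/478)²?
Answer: 21382920441/7568304016 ≈ 2.8253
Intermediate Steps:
(391/364 + 290/478)² = (391*(1/364) + 290*(1/478))² = (391/364 + 145/239)² = (146229/86996)² = 21382920441/7568304016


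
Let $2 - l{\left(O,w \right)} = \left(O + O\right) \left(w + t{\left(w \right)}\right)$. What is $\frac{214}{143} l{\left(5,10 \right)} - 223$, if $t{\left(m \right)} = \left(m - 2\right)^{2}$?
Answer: $- \frac{189821}{143} \approx -1327.4$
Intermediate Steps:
$t{\left(m \right)} = \left(-2 + m\right)^{2}$
$l{\left(O,w \right)} = 2 - 2 O \left(w + \left(-2 + w\right)^{2}\right)$ ($l{\left(O,w \right)} = 2 - \left(O + O\right) \left(w + \left(-2 + w\right)^{2}\right) = 2 - 2 O \left(w + \left(-2 + w\right)^{2}\right)$)
$\frac{214}{143} l{\left(5,10 \right)} - 223 = \frac{214}{143} \left(2 - 10 \cdot 10 - 10 \left(-2 + 10\right)^{2}\right) - 223 = 214 \cdot \frac{1}{143} \left(2 - 100 - 10 \cdot 8^{2}\right) - 223 = \frac{214 \left(2 - 100 - 10 \cdot 64\right)}{143} - 223 = \frac{214 \left(2 - 100 - 640\right)}{143} - 223 = \frac{214}{143} \left(-738\right) - 223 = - \frac{157932}{143} - 223 = - \frac{189821}{143}$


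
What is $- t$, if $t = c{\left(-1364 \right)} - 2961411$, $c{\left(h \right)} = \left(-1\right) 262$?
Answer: $2961673$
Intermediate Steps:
$c{\left(h \right)} = -262$
$t = -2961673$ ($t = -262 - 2961411 = -2961673$)
$- t = \left(-1\right) \left(-2961673\right) = 2961673$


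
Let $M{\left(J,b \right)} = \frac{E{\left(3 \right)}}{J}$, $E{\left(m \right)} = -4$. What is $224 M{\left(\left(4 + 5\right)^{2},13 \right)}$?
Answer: $- \frac{896}{81} \approx -11.062$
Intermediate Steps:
$M{\left(J,b \right)} = - \frac{4}{J}$
$224 M{\left(\left(4 + 5\right)^{2},13 \right)} = 224 \left(- \frac{4}{\left(4 + 5\right)^{2}}\right) = 224 \left(- \frac{4}{9^{2}}\right) = 224 \left(- \frac{4}{81}\right) = - \frac{896}{81}$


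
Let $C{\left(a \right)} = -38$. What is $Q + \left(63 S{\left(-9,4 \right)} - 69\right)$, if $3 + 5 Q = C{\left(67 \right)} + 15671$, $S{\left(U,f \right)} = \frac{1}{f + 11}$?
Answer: $\frac{15306}{5} \approx 3061.2$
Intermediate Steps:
$S{\left(U,f \right)} = \frac{1}{11 + f}$
$Q = 3126$ ($Q = - \frac{3}{5} + \frac{-38 + 15671}{5} = - \frac{3}{5} + \frac{1}{5} \cdot 15633 = - \frac{3}{5} + \frac{15633}{5} = 3126$)
$Q + \left(63 S{\left(-9,4 \right)} - 69\right) = 3126 - \left(69 - \frac{63}{11 + 4}\right) = 3126 - \left(69 - \frac{63}{15}\right) = 3126 + \left(63 \cdot \frac{1}{15} - 69\right) = 3126 + \left(\frac{21}{5} - 69\right) = 3126 - \frac{324}{5} = \frac{15306}{5}$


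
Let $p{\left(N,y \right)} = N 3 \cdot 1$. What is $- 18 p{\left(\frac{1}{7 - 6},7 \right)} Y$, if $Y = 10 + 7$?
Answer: $-918$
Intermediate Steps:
$p{\left(N,y \right)} = 3 N$ ($p{\left(N,y \right)} = 3 N 1 = 3 N$)
$Y = 17$
$- 18 p{\left(\frac{1}{7 - 6},7 \right)} Y = - 18 \frac{3}{7 - 6} \cdot 17 = - 18 \cdot \frac{3}{1} \cdot 17 = - 18 \cdot 3 \cdot 1 \cdot 17 = \left(-18\right) 3 \cdot 17 = \left(-54\right) 17 = -918$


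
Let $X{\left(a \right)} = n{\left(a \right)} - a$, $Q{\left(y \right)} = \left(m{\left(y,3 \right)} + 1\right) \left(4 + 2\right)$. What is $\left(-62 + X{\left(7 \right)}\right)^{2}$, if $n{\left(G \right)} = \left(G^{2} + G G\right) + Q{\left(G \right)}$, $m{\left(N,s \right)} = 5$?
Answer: $4225$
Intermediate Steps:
$Q{\left(y \right)} = 36$ ($Q{\left(y \right)} = \left(5 + 1\right) \left(4 + 2\right) = 6 \cdot 6 = 36$)
$n{\left(G \right)} = 36 + 2 G^{2}$ ($n{\left(G \right)} = \left(G^{2} + G G\right) + 36 = \left(G^{2} + G^{2}\right) + 36 = 2 G^{2} + 36 = 36 + 2 G^{2}$)
$X{\left(a \right)} = 36 - a + 2 a^{2}$ ($X{\left(a \right)} = \left(36 + 2 a^{2}\right) - a = 36 - a + 2 a^{2}$)
$\left(-62 + X{\left(7 \right)}\right)^{2} = \left(-62 + \left(36 - 7 + 2 \cdot 7^{2}\right)\right)^{2} = \left(-62 + \left(36 - 7 + 2 \cdot 49\right)\right)^{2} = \left(-62 + \left(36 - 7 + 98\right)\right)^{2} = \left(-62 + 127\right)^{2} = 65^{2} = 4225$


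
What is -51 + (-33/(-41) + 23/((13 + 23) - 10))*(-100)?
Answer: -117233/533 ≈ -219.95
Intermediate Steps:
-51 + (-33/(-41) + 23/((13 + 23) - 10))*(-100) = -51 + (-33*(-1/41) + 23/(36 - 10))*(-100) = -51 + (33/41 + 23/26)*(-100) = -51 + (1801/1066)*(-100) = -51 - 90050/533 = -117233/533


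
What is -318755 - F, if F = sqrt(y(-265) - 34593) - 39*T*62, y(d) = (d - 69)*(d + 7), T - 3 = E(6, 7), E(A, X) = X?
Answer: -294575 - 3*sqrt(5731) ≈ -2.9480e+5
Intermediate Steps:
T = 10 (T = 3 + 7 = 10)
y(d) = (-69 + d)*(7 + d)
F = -24180 + 3*sqrt(5731) (F = sqrt((-483 + (-265)**2 - 62*(-265)) - 34593) - 39*10*62 = sqrt((-483 + 70225 + 16430) - 34593) - 390*62 = sqrt(86172 - 34593) - 24180 = sqrt(51579) - 24180 = 3*sqrt(5731) - 24180 = -24180 + 3*sqrt(5731) ≈ -23953.)
-318755 - F = -318755 - (-24180 + 3*sqrt(5731)) = -318755 + (24180 - 3*sqrt(5731)) = -294575 - 3*sqrt(5731)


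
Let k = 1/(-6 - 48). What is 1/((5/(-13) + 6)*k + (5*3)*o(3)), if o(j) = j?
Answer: 702/31517 ≈ 0.022274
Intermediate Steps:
k = -1/54 (k = 1/(-54) = -1/54 ≈ -0.018519)
1/((5/(-13) + 6)*k + (5*3)*o(3)) = 1/((5/(-13) + 6)*(-1/54) + (5*3)*3) = 1/((5*(-1/13) + 6)*(-1/54) + 15*3) = 1/((-5/13 + 6)*(-1/54) + 45) = 1/((73/13)*(-1/54) + 45) = 1/(-73/702 + 45) = 1/(31517/702) = 702/31517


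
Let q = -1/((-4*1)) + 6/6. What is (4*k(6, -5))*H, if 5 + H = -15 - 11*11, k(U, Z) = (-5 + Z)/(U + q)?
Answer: 22560/29 ≈ 777.93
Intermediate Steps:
q = 5/4 (q = -1/(-4) + 6*(⅙) = -1*(-¼) + 1 = ¼ + 1 = 5/4 ≈ 1.2500)
k(U, Z) = (-5 + Z)/(5/4 + U) (k(U, Z) = (-5 + Z)/(U + 5/4) = (-5 + Z)/(5/4 + U))
H = -141 (H = -5 + (-15 - 11*11) = -5 + (-15 - 121) = -5 - 136 = -141)
(4*k(6, -5))*H = (4*(4*(-5 - 5)/(5 + 4*6)))*(-141) = (4*(4*(-10)/(5 + 24)))*(-141) = (4*(4*(-10)/29))*(-141) = (4*(4*(1/29)*(-10)))*(-141) = (4*(-40/29))*(-141) = -160/29*(-141) = 22560/29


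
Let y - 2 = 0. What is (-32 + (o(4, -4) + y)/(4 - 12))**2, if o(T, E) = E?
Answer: 16129/16 ≈ 1008.1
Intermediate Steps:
y = 2 (y = 2 + 0 = 2)
(-32 + (o(4, -4) + y)/(4 - 12))**2 = (-32 + (-4 + 2)/(4 - 12))**2 = (-32 - 2/(-8))**2 = (-32 - 2*(-1/8))**2 = (-32 + 1/4)**2 = (-127/4)**2 = 16129/16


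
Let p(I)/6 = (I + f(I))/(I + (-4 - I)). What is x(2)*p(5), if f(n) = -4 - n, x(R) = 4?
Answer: 24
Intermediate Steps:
p(I) = 6 (p(I) = 6*((I + (-4 - I))/(I + (-4 - I))) = 6*(-4/(-4)) = 6*(-4*(-¼)) = 6*1 = 6)
x(2)*p(5) = 4*6 = 24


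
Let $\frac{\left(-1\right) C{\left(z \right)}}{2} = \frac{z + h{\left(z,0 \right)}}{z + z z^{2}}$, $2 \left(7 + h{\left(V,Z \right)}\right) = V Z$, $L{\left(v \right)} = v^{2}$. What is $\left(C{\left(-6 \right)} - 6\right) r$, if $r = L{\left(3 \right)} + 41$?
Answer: $- \frac{33950}{111} \approx -305.86$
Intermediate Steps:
$h{\left(V,Z \right)} = -7 + \frac{V Z}{2}$
$r = 50$ ($r = 3^{2} + 41 = 9 + 41 = 50$)
$C{\left(z \right)} = - \frac{2 \left(-7 + z\right)}{z + z^{3}}$ ($C{\left(z \right)} = - 2 \frac{z + \left(-7 + \frac{1}{2} z 0\right)}{z + z z^{2}} = - 2 \frac{z + \left(-7 + 0\right)}{z + z^{3}} = - 2 \frac{z - 7}{z + z^{3}} = - 2 \frac{-7 + z}{z + z^{3}} = - \frac{2 \left(-7 + z\right)}{z + z^{3}}$)
$\left(C{\left(-6 \right)} - 6\right) r = \left(\frac{14 - -12}{-6 + \left(-6\right)^{3}} - 6\right) 50 = \left(\frac{14 + 12}{-6 - 216} - 6\right) 50 = \left(\frac{1}{-222} \cdot 26 - 6\right) 50 = \left(\left(- \frac{1}{222}\right) 26 - 6\right) 50 = \left(- \frac{13}{111} - 6\right) 50 = \left(- \frac{679}{111}\right) 50 = - \frac{33950}{111}$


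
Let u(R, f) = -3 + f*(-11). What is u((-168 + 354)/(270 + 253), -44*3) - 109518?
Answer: -108069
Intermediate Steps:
u(R, f) = -3 - 11*f
u((-168 + 354)/(270 + 253), -44*3) - 109518 = (-3 - (-484)*3) - 109518 = (-3 - 11*(-132)) - 109518 = (-3 + 1452) - 109518 = 1449 - 109518 = -108069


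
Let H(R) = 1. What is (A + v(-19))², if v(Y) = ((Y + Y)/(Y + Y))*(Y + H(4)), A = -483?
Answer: 251001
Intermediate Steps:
v(Y) = 1 + Y (v(Y) = ((Y + Y)/(Y + Y))*(Y + 1) = ((2*Y)/((2*Y)))*(1 + Y) = ((2*Y)*(1/(2*Y)))*(1 + Y) = 1*(1 + Y) = 1 + Y)
(A + v(-19))² = (-483 + (1 - 19))² = (-483 - 18)² = (-501)² = 251001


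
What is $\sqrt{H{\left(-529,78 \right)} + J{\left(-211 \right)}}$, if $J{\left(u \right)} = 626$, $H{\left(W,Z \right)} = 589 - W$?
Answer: $4 \sqrt{109} \approx 41.761$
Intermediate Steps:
$\sqrt{H{\left(-529,78 \right)} + J{\left(-211 \right)}} = \sqrt{\left(589 - -529\right) + 626} = \sqrt{\left(589 + 529\right) + 626} = \sqrt{1118 + 626} = \sqrt{1744} = 4 \sqrt{109}$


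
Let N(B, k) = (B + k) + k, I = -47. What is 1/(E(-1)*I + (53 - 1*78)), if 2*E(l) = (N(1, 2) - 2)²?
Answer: -2/473 ≈ -0.0042283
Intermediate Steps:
N(B, k) = B + 2*k
E(l) = 9/2 (E(l) = ((1 + 2*2) - 2)²/2 = ((1 + 4) - 2)²/2 = (5 - 2)²/2 = (½)*3² = (½)*9 = 9/2)
1/(E(-1)*I + (53 - 1*78)) = 1/((9/2)*(-47) + (53 - 1*78)) = 1/(-423/2 + (53 - 78)) = 1/(-423/2 - 25) = 1/(-473/2) = -2/473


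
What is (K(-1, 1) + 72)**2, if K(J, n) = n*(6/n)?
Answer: 6084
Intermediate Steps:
K(J, n) = 6
(K(-1, 1) + 72)**2 = (6 + 72)**2 = 78**2 = 6084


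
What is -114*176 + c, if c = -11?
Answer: -20075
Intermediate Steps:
-114*176 + c = -114*176 - 11 = -20064 - 11 = -20075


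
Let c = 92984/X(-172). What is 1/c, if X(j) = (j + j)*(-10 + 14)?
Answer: -172/11623 ≈ -0.014798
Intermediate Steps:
X(j) = 8*j (X(j) = (2*j)*4 = 8*j)
c = -11623/172 (c = 92984/((8*(-172))) = 92984/(-1376) = 92984*(-1/1376) = -11623/172 ≈ -67.576)
1/c = 1/(-11623/172) = -172/11623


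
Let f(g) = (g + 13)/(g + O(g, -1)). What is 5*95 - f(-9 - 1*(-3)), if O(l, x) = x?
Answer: 476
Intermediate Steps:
f(g) = (13 + g)/(-1 + g) (f(g) = (g + 13)/(g - 1) = (13 + g)/(-1 + g))
5*95 - f(-9 - 1*(-3)) = 5*95 - (13 + (-9 - 1*(-3)))/(-1 + (-9 - 1*(-3))) = 475 - (13 + (-9 + 3))/(-1 + (-9 + 3)) = 475 - (13 - 6)/(-1 - 6) = 475 - 7/(-7) = 475 - (-1)*7/7 = 475 - 1*(-1) = 475 + 1 = 476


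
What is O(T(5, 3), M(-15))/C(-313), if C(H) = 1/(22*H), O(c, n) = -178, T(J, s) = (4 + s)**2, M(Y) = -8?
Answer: 1225708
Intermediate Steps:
C(H) = 1/(22*H)
O(T(5, 3), M(-15))/C(-313) = -178/((1/22)/(-313)) = -178/((1/22)*(-1/313)) = -178/(-1/6886) = -178*(-6886) = 1225708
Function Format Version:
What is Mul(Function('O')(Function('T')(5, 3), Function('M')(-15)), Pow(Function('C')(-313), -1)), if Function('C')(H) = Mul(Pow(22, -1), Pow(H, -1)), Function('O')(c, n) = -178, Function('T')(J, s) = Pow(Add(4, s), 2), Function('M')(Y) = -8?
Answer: 1225708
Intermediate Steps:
Function('C')(H) = Mul(Rational(1, 22), Pow(H, -1))
Mul(Function('O')(Function('T')(5, 3), Function('M')(-15)), Pow(Function('C')(-313), -1)) = Mul(-178, Pow(Mul(Rational(1, 22), Pow(-313, -1)), -1)) = Mul(-178, Pow(Mul(Rational(1, 22), Rational(-1, 313)), -1)) = Mul(-178, Pow(Rational(-1, 6886), -1)) = Mul(-178, -6886) = 1225708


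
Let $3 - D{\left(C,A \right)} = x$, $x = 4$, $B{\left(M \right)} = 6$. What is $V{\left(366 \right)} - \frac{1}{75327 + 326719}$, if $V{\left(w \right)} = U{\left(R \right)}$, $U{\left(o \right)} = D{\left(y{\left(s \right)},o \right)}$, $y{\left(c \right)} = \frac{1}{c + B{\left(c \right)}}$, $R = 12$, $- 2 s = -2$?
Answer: $- \frac{402047}{402046} \approx -1.0$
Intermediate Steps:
$s = 1$ ($s = \left(- \frac{1}{2}\right) \left(-2\right) = 1$)
$y{\left(c \right)} = \frac{1}{6 + c}$ ($y{\left(c \right)} = \frac{1}{c + 6} = \frac{1}{6 + c}$)
$D{\left(C,A \right)} = -1$ ($D{\left(C,A \right)} = 3 - 4 = -1$)
$U{\left(o \right)} = -1$
$V{\left(w \right)} = -1$
$V{\left(366 \right)} - \frac{1}{75327 + 326719} = -1 - \frac{1}{75327 + 326719} = -1 - \frac{1}{402046} = - \frac{402047}{402046}$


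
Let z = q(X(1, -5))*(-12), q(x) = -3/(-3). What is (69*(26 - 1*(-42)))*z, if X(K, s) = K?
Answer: -56304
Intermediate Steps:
q(x) = 1 (q(x) = -3*(-⅓) = 1)
z = -12 (z = 1*(-12) = -12)
(69*(26 - 1*(-42)))*z = (69*(26 - 1*(-42)))*(-12) = (69*(26 + 42))*(-12) = (69*68)*(-12) = 4692*(-12) = -56304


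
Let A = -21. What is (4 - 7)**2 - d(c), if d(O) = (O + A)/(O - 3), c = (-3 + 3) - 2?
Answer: 22/5 ≈ 4.4000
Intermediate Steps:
c = -2 (c = 0 - 2 = -2)
d(O) = (-21 + O)/(-3 + O) (d(O) = (O - 21)/(O - 3) = (-21 + O)/(-3 + O))
(4 - 7)**2 - d(c) = (4 - 7)**2 - (-21 - 2)/(-3 - 2) = (-3)**2 - (-23)/(-5) = 9 - (-1)*(-23)/5 = 9 - 1*23/5 = 9 - 23/5 = 22/5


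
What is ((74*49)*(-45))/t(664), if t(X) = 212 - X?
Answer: 81585/226 ≈ 361.00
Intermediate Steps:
((74*49)*(-45))/t(664) = ((74*49)*(-45))/(212 - 1*664) = (3626*(-45))/(212 - 664) = -163170/(-452) = -163170*(-1/452) = 81585/226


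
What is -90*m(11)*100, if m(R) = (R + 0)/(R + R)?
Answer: -4500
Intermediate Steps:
m(R) = ½ (m(R) = R/((2*R)) = R*(1/(2*R)) = ½)
-90*m(11)*100 = -90*½*100 = -45*100 = -4500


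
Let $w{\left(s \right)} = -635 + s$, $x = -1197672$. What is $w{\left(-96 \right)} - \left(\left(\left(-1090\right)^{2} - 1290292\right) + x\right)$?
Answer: $1299133$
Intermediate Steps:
$w{\left(-96 \right)} - \left(\left(\left(-1090\right)^{2} - 1290292\right) + x\right) = \left(-635 - 96\right) - \left(\left(\left(-1090\right)^{2} - 1290292\right) - 1197672\right) = -731 - \left(\left(1188100 - 1290292\right) - 1197672\right) = -731 - \left(-102192 - 1197672\right) = -731 - -1299864 = -731 + 1299864 = 1299133$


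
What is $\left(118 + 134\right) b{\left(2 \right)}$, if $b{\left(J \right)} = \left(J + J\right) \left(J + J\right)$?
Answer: $4032$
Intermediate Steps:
$b{\left(J \right)} = 4 J^{2}$ ($b{\left(J \right)} = 2 J 2 J = 4 J^{2}$)
$\left(118 + 134\right) b{\left(2 \right)} = \left(118 + 134\right) 4 \cdot 2^{2} = 252 \cdot 4 \cdot 4 = 252 \cdot 16 = 4032$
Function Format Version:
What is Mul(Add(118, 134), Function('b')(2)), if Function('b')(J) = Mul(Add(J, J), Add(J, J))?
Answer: 4032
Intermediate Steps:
Function('b')(J) = Mul(4, Pow(J, 2)) (Function('b')(J) = Mul(Mul(2, J), Mul(2, J)) = Mul(4, Pow(J, 2)))
Mul(Add(118, 134), Function('b')(2)) = Mul(Add(118, 134), Mul(4, Pow(2, 2))) = Mul(252, Mul(4, 4)) = Mul(252, 16) = 4032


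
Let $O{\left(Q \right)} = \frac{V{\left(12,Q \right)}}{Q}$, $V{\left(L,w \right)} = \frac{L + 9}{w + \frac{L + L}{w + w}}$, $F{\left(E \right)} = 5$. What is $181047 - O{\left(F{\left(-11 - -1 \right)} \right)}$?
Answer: $\frac{6698718}{37} \approx 1.8105 \cdot 10^{5}$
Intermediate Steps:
$V{\left(L,w \right)} = \frac{9 + L}{w + \frac{L}{w}}$ ($V{\left(L,w \right)} = \frac{9 + L}{w + \frac{2 L}{2 w}} = \frac{9 + L}{w + 2 L \frac{1}{2 w}} = \frac{9 + L}{w + \frac{L}{w}}$)
$O{\left(Q \right)} = \frac{21}{12 + Q^{2}}$ ($O{\left(Q \right)} = \frac{Q \frac{1}{12 + Q^{2}} \left(9 + 12\right)}{Q} = \frac{Q \frac{1}{12 + Q^{2}} \cdot 21}{Q} = \frac{21 Q \frac{1}{12 + Q^{2}}}{Q} = \frac{21}{12 + Q^{2}}$)
$181047 - O{\left(F{\left(-11 - -1 \right)} \right)} = 181047 - \frac{21}{12 + 5^{2}} = 181047 - \frac{21}{12 + 25} = 181047 - \frac{21}{37} = \frac{6698718}{37}$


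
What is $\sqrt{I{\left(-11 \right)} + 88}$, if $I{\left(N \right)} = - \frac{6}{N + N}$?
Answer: $\frac{\sqrt{10681}}{11} \approx 9.3954$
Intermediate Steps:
$I{\left(N \right)} = - \frac{3}{N}$ ($I{\left(N \right)} = - \frac{6}{2 N} = - 6 \frac{1}{2 N} = - \frac{3}{N}$)
$\sqrt{I{\left(-11 \right)} + 88} = \sqrt{- \frac{3}{-11} + 88} = \sqrt{\left(-3\right) \left(- \frac{1}{11}\right) + 88} = \sqrt{\frac{3}{11} + 88} = \sqrt{\frac{971}{11}} = \frac{\sqrt{10681}}{11}$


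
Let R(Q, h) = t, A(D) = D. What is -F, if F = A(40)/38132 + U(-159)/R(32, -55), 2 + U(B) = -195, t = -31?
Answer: -1878311/295523 ≈ -6.3559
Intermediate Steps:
U(B) = -197 (U(B) = -2 - 195 = -197)
R(Q, h) = -31
F = 1878311/295523 (F = 40/38132 - 197/(-31) = 40*(1/38132) - 197*(-1/31) = 10/9533 + 197/31 = 1878311/295523 ≈ 6.3559)
-F = -1*1878311/295523 = -1878311/295523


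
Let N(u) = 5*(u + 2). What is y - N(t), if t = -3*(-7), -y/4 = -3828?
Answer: 15197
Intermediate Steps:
y = 15312 (y = -4*(-3828) = 15312)
t = 21
N(u) = 10 + 5*u (N(u) = 5*(2 + u) = 10 + 5*u)
y - N(t) = 15312 - (10 + 5*21) = 15312 - (10 + 105) = 15312 - 1*115 = 15312 - 115 = 15197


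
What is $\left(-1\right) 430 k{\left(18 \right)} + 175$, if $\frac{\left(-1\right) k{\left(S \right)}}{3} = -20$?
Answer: $-25625$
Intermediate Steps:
$k{\left(S \right)} = 60$ ($k{\left(S \right)} = \left(-3\right) \left(-20\right) = 60$)
$\left(-1\right) 430 k{\left(18 \right)} + 175 = \left(-1\right) 430 \cdot 60 + 175 = \left(-430\right) 60 + 175 = -25800 + 175 = -25625$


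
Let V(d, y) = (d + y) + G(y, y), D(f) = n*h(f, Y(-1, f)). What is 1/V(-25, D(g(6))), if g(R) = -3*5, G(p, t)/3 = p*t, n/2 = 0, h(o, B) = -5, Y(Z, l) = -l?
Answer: -1/25 ≈ -0.040000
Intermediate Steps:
n = 0 (n = 2*0 = 0)
G(p, t) = 3*p*t (G(p, t) = 3*(p*t) = 3*p*t)
g(R) = -15
D(f) = 0 (D(f) = 0*(-5) = 0)
V(d, y) = d + y + 3*y² (V(d, y) = (d + y) + 3*y*y = (d + y) + 3*y² = d + y + 3*y²)
1/V(-25, D(g(6))) = 1/(-25 + 0 + 3*0²) = 1/(-25 + 0 + 3*0) = 1/(-25 + 0 + 0) = 1/(-25) = -1/25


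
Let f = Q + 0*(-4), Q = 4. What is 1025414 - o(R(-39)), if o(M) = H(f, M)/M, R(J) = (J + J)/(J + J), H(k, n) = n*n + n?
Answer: 1025412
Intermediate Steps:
f = 4 (f = 4 + 0*(-4) = 4 + 0 = 4)
H(k, n) = n + n² (H(k, n) = n² + n = n + n²)
R(J) = 1 (R(J) = (2*J)/((2*J)) = (2*J)*(1/(2*J)) = 1)
o(M) = 1 + M (o(M) = (M*(1 + M))/M = 1 + M)
1025414 - o(R(-39)) = 1025414 - (1 + 1) = 1025414 - 1*2 = 1025414 - 2 = 1025412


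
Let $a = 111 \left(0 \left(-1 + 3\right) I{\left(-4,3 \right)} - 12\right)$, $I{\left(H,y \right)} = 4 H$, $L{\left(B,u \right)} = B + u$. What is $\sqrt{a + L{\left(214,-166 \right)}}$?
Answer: $2 i \sqrt{321} \approx 35.833 i$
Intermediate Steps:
$a = -1332$ ($a = 111 \left(0 \left(-1 + 3\right) 4 \left(-4\right) - 12\right) = 111 \left(0 \cdot 2 \left(-16\right) - 12\right) = 111 \left(0 \left(-16\right) - 12\right) = 111 \left(0 - 12\right) = 111 \left(-12\right) = -1332$)
$\sqrt{a + L{\left(214,-166 \right)}} = \sqrt{-1332 + \left(214 - 166\right)} = \sqrt{-1332 + 48} = \sqrt{-1284} = 2 i \sqrt{321}$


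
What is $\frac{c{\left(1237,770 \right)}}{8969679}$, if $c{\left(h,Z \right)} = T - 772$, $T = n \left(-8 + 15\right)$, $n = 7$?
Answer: $- \frac{241}{2989893} \approx -8.0605 \cdot 10^{-5}$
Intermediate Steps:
$T = 49$ ($T = 7 \left(-8 + 15\right) = 7 \cdot 7 = 49$)
$c{\left(h,Z \right)} = -723$ ($c{\left(h,Z \right)} = 49 - 772 = -723$)
$\frac{c{\left(1237,770 \right)}}{8969679} = - \frac{723}{8969679} = \left(-723\right) \frac{1}{8969679} = - \frac{241}{2989893}$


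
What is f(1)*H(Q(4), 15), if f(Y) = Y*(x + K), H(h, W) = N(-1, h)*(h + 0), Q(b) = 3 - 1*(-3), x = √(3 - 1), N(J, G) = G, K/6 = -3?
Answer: -648 + 36*√2 ≈ -597.09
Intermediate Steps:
K = -18 (K = 6*(-3) = -18)
x = √2 ≈ 1.4142
Q(b) = 6 (Q(b) = 3 + 3 = 6)
H(h, W) = h² (H(h, W) = h*(h + 0) = h*h = h²)
f(Y) = Y*(-18 + √2) (f(Y) = Y*(√2 - 18) = Y*(-18 + √2))
f(1)*H(Q(4), 15) = (1*(-18 + √2))*6² = (-18 + √2)*36 = -648 + 36*√2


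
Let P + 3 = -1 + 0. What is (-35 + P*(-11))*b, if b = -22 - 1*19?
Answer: -369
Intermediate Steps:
P = -4 (P = -3 + (-1 + 0) = -3 - 1 = -4)
b = -41 (b = -22 - 19 = -41)
(-35 + P*(-11))*b = (-35 - 4*(-11))*(-41) = (-35 + 44)*(-41) = 9*(-41) = -369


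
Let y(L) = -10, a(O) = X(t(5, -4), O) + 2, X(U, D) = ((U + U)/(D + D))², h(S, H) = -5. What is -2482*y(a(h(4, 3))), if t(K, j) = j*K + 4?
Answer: 24820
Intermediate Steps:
t(K, j) = 4 + K*j (t(K, j) = K*j + 4 = 4 + K*j)
X(U, D) = U²/D² (X(U, D) = ((2*U)/((2*D)))² = ((2*U)*(1/(2*D)))² = (U/D)² = U²/D²)
a(O) = 2 + 256/O² (a(O) = (4 + 5*(-4))²/O² + 2 = (4 - 20)²/O² + 2 = (-16)²/O² + 2 = 256/O² + 2 = 2 + 256/O²)
-2482*y(a(h(4, 3))) = -2482*(-10) = 24820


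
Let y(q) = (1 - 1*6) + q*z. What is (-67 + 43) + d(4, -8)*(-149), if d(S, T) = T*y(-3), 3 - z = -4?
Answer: -31016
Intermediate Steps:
z = 7 (z = 3 - 1*(-4) = 3 + 4 = 7)
y(q) = -5 + 7*q (y(q) = (1 - 1*6) + q*7 = (1 - 6) + 7*q = -5 + 7*q)
d(S, T) = -26*T (d(S, T) = T*(-5 + 7*(-3)) = T*(-5 - 21) = T*(-26) = -26*T)
(-67 + 43) + d(4, -8)*(-149) = (-67 + 43) - 26*(-8)*(-149) = -24 + 208*(-149) = -24 - 30992 = -31016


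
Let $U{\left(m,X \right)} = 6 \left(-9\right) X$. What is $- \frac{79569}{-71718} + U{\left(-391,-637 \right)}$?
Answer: $\frac{822345111}{23906} \approx 34399.0$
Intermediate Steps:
$U{\left(m,X \right)} = - 54 X$
$- \frac{79569}{-71718} + U{\left(-391,-637 \right)} = - \frac{79569}{-71718} - -34398 = \left(-79569\right) \left(- \frac{1}{71718}\right) + 34398 = \frac{26523}{23906} + 34398 = \frac{822345111}{23906}$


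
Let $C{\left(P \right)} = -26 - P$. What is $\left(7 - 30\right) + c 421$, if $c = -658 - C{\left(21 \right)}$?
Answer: $-257254$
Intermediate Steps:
$c = -611$ ($c = -658 - \left(-26 - 21\right) = -658 - -47 = -658 + 47 = -611$)
$\left(7 - 30\right) + c 421 = \left(7 - 30\right) - 257231 = -23 - 257231 = -257254$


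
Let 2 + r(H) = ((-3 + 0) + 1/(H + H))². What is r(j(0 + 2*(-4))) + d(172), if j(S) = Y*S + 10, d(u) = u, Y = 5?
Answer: 644761/3600 ≈ 179.10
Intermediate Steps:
j(S) = 10 + 5*S (j(S) = 5*S + 10 = 10 + 5*S)
r(H) = -2 + (-3 + 1/(2*H))² (r(H) = -2 + ((-3 + 0) + 1/(H + H))² = -2 + (-3 + 1/(2*H))²)
r(j(0 + 2*(-4))) + d(172) = (7 - 3/(10 + 5*(0 + 2*(-4))) + 1/(4*(10 + 5*(0 + 2*(-4)))²)) + 172 = (7 - 3/(10 + 5*(0 - 8)) + 1/(4*(10 + 5*(0 - 8))²)) + 172 = (7 - 3/(10 + 5*(-8)) + 1/(4*(10 + 5*(-8))²)) + 172 = (7 - 3/(10 - 40) + 1/(4*(10 - 40)²)) + 172 = (7 - 3/(-30) + (¼)/(-30)²) + 172 = (7 - 3*(-1/30) + (¼)*(1/900)) + 172 = (7 + ⅒ + 1/3600) + 172 = 25561/3600 + 172 = 644761/3600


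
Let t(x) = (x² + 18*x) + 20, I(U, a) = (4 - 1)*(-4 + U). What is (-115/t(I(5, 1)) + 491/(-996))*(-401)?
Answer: 750271/996 ≈ 753.28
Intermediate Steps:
I(U, a) = -12 + 3*U (I(U, a) = 3*(-4 + U) = -12 + 3*U)
t(x) = 20 + x² + 18*x
(-115/t(I(5, 1)) + 491/(-996))*(-401) = (-115/(20 + (-12 + 3*5)² + 18*(-12 + 3*5)) + 491/(-996))*(-401) = (-115/(20 + (-12 + 15)² + 18*(-12 + 15)) + 491*(-1/996))*(-401) = (-115/(20 + 3² + 18*3) - 491/996)*(-401) = (-115/(20 + 9 + 54) - 491/996)*(-401) = (-115/83 - 491/996)*(-401) = -1871/996*(-401) = 750271/996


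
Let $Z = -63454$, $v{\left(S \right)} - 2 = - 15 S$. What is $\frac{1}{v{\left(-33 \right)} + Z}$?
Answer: $- \frac{1}{62957} \approx -1.5884 \cdot 10^{-5}$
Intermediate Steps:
$v{\left(S \right)} = 2 - 15 S$
$\frac{1}{v{\left(-33 \right)} + Z} = \frac{1}{\left(2 - -495\right) - 63454} = \frac{1}{\left(2 + 495\right) - 63454} = \frac{1}{497 - 63454} = \frac{1}{-62957} = - \frac{1}{62957}$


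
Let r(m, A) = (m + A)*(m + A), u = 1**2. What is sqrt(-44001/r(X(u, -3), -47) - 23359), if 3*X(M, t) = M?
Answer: I*sqrt(458232409)/140 ≈ 152.9*I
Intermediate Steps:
u = 1
X(M, t) = M/3
r(m, A) = (A + m)**2 (r(m, A) = (A + m)*(A + m) = (A + m)**2)
sqrt(-44001/r(X(u, -3), -47) - 23359) = sqrt(-44001/(-47 + (1/3)*1)**2 - 23359) = sqrt(-44001/(-47 + 1/3)**2 - 23359) = sqrt(-44001/((-140/3)**2) - 23359) = sqrt(-44001/19600/9 - 23359) = sqrt(-44001*9/19600 - 23359) = sqrt(-396009/19600 - 23359) = sqrt(-458232409/19600) = I*sqrt(458232409)/140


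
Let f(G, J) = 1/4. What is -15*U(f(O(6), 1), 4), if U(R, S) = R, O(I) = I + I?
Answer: -15/4 ≈ -3.7500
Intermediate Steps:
O(I) = 2*I
f(G, J) = ¼
-15*U(f(O(6), 1), 4) = -15*¼ = -15/4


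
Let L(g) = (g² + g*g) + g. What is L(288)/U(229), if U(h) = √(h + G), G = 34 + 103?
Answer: 27696*√366/61 ≈ 8686.2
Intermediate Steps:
G = 137
L(g) = g + 2*g² (L(g) = (g² + g²) + g = 2*g² + g = g + 2*g²)
U(h) = √(137 + h) (U(h) = √(h + 137) = √(137 + h))
L(288)/U(229) = (288*(1 + 2*288))/(√(137 + 229)) = (288*(1 + 576))/(√366) = (288*577)*(√366/366) = 166176*(√366/366) = 27696*√366/61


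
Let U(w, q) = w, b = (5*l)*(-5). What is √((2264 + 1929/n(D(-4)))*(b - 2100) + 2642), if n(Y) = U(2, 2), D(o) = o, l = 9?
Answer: I*√30014482/2 ≈ 2739.3*I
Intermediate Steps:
b = -225 (b = (5*9)*(-5) = 45*(-5) = -225)
n(Y) = 2
√((2264 + 1929/n(D(-4)))*(b - 2100) + 2642) = √((2264 + 1929/2)*(-225 - 2100) + 2642) = √((2264 + 1929*(½))*(-2325) + 2642) = √((2264 + 1929/2)*(-2325) + 2642) = √((6457/2)*(-2325) + 2642) = √(-15012525/2 + 2642) = √(-15007241/2) = I*√30014482/2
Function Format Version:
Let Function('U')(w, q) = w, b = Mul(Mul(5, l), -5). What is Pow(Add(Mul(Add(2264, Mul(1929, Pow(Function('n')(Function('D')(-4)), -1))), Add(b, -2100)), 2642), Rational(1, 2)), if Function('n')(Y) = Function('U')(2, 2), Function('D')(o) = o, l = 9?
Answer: Mul(Rational(1, 2), I, Pow(30014482, Rational(1, 2))) ≈ Mul(2739.3, I)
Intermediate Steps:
b = -225 (b = Mul(Mul(5, 9), -5) = Mul(45, -5) = -225)
Function('n')(Y) = 2
Pow(Add(Mul(Add(2264, Mul(1929, Pow(Function('n')(Function('D')(-4)), -1))), Add(b, -2100)), 2642), Rational(1, 2)) = Pow(Add(Mul(Add(2264, Mul(1929, Pow(2, -1))), Add(-225, -2100)), 2642), Rational(1, 2)) = Pow(Add(Mul(Add(2264, Mul(1929, Rational(1, 2))), -2325), 2642), Rational(1, 2)) = Pow(Add(Mul(Add(2264, Rational(1929, 2)), -2325), 2642), Rational(1, 2)) = Pow(Add(Mul(Rational(6457, 2), -2325), 2642), Rational(1, 2)) = Pow(Add(Rational(-15012525, 2), 2642), Rational(1, 2)) = Pow(Rational(-15007241, 2), Rational(1, 2)) = Mul(Rational(1, 2), I, Pow(30014482, Rational(1, 2)))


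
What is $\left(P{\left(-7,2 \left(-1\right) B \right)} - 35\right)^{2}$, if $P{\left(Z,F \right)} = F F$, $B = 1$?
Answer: $961$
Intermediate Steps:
$P{\left(Z,F \right)} = F^{2}$
$\left(P{\left(-7,2 \left(-1\right) B \right)} - 35\right)^{2} = \left(\left(2 \left(-1\right) 1\right)^{2} - 35\right)^{2} = \left(\left(\left(-2\right) 1\right)^{2} - 35\right)^{2} = \left(\left(-2\right)^{2} - 35\right)^{2} = \left(4 - 35\right)^{2} = \left(-31\right)^{2} = 961$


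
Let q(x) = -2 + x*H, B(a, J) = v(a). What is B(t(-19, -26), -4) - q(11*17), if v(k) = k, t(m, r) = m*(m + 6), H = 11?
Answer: -1808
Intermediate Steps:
t(m, r) = m*(6 + m)
B(a, J) = a
q(x) = -2 + 11*x (q(x) = -2 + x*11 = -2 + 11*x)
B(t(-19, -26), -4) - q(11*17) = -19*(6 - 19) - (-2 + 11*(11*17)) = -19*(-13) - (-2 + 11*187) = 247 - (-2 + 2057) = 247 - 1*2055 = 247 - 2055 = -1808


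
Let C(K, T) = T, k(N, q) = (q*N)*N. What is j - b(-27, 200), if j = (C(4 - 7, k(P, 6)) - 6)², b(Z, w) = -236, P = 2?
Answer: 560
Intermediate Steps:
k(N, q) = q*N² (k(N, q) = (N*q)*N = q*N²)
j = 324 (j = (6*2² - 6)² = (6*4 - 6)² = (24 - 6)² = 18² = 324)
j - b(-27, 200) = 324 - 1*(-236) = 324 + 236 = 560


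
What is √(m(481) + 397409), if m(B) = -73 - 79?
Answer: √397257 ≈ 630.28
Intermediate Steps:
m(B) = -152
√(m(481) + 397409) = √(-152 + 397409) = √397257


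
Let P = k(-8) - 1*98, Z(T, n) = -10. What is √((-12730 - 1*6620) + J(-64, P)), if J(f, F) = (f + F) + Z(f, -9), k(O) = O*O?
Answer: 3*I*√2162 ≈ 139.49*I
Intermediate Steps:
k(O) = O²
P = -34 (P = (-8)² - 1*98 = 64 - 98 = -34)
J(f, F) = -10 + F + f (J(f, F) = (f + F) - 10 = (F + f) - 10 = -10 + F + f)
√((-12730 - 1*6620) + J(-64, P)) = √((-12730 - 1*6620) + (-10 - 34 - 64)) = √((-12730 - 6620) - 108) = √(-19350 - 108) = √(-19458) = 3*I*√2162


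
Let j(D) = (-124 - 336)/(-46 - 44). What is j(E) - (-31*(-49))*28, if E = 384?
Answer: -382742/9 ≈ -42527.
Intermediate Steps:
j(D) = 46/9 (j(D) = -460/(-90) = -460*(-1/90) = 46/9)
j(E) - (-31*(-49))*28 = 46/9 - (-31*(-49))*28 = 46/9 - 1519*28 = 46/9 - 1*42532 = 46/9 - 42532 = -382742/9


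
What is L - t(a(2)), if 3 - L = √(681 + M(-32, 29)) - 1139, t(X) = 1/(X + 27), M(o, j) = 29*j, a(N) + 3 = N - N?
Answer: 27407/24 - √1522 ≈ 1102.9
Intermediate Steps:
a(N) = -3 (a(N) = -3 + (N - N) = -3 + 0 = -3)
t(X) = 1/(27 + X)
L = 1142 - √1522 (L = 3 - (√(681 + 29*29) - 1139) = 3 - (√(681 + 841) - 1139) = 3 - (√1522 - 1139) = 3 - (-1139 + √1522) = 3 + (1139 - √1522) = 1142 - √1522 ≈ 1103.0)
L - t(a(2)) = (1142 - √1522) - 1/(27 - 3) = (1142 - √1522) - 1/24 = 27407/24 - √1522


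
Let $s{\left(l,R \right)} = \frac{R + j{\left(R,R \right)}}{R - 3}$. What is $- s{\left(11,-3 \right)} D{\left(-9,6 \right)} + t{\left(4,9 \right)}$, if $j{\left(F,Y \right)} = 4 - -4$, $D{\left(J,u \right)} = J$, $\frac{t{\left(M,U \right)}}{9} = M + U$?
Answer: $\frac{219}{2} \approx 109.5$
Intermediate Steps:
$t{\left(M,U \right)} = 9 M + 9 U$ ($t{\left(M,U \right)} = 9 \left(M + U\right) = 9 M + 9 U$)
$j{\left(F,Y \right)} = 8$ ($j{\left(F,Y \right)} = 4 + 4 = 8$)
$s{\left(l,R \right)} = \frac{8 + R}{-3 + R}$ ($s{\left(l,R \right)} = \frac{R + 8}{R - 3} = \frac{8 + R}{-3 + R}$)
$- s{\left(11,-3 \right)} D{\left(-9,6 \right)} + t{\left(4,9 \right)} = - \frac{8 - 3}{-3 - 3} \left(-9\right) + \left(9 \cdot 4 + 9 \cdot 9\right) = - \frac{5}{-6} \left(-9\right) + \left(36 + 81\right) = - \frac{\left(-1\right) 5}{6} \left(-9\right) + 117 = \left(-1\right) \left(- \frac{5}{6}\right) \left(-9\right) + 117 = \frac{5}{6} \left(-9\right) + 117 = - \frac{15}{2} + 117 = \frac{219}{2}$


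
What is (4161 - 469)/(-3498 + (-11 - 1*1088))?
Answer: -3692/4597 ≈ -0.80313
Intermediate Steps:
(4161 - 469)/(-3498 + (-11 - 1*1088)) = 3692/(-3498 + (-11 - 1088)) = 3692/(-3498 - 1099) = 3692/(-4597) = 3692*(-1/4597) = -3692/4597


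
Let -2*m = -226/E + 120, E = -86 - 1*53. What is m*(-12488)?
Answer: 105561064/139 ≈ 7.5943e+5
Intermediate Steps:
E = -139 (E = -86 - 53 = -139)
m = -8453/139 (m = -(-226/(-139) + 120)/2 = -(-226*(-1/139) + 120)/2 = -(226/139 + 120)/2 = -½*16906/139 = -8453/139 ≈ -60.813)
m*(-12488) = -8453/139*(-12488) = 105561064/139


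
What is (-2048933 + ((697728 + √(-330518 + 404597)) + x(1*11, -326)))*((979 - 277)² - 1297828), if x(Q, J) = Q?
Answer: 1087743598656 - 2415072*√8231 ≈ 1.0875e+12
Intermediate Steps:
(-2048933 + ((697728 + √(-330518 + 404597)) + x(1*11, -326)))*((979 - 277)² - 1297828) = (-2048933 + ((697728 + √(-330518 + 404597)) + 1*11))*((979 - 277)² - 1297828) = (-2048933 + ((697728 + √74079) + 11))*(702² - 1297828) = (-2048933 + ((697728 + 3*√8231) + 11))*(492804 - 1297828) = (-2048933 + (697739 + 3*√8231))*(-805024) = (-1351194 + 3*√8231)*(-805024) = 1087743598656 - 2415072*√8231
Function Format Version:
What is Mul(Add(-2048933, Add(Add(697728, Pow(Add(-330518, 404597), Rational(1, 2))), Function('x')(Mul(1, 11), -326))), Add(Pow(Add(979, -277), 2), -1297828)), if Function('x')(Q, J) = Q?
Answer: Add(1087743598656, Mul(-2415072, Pow(8231, Rational(1, 2)))) ≈ 1.0875e+12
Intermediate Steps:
Mul(Add(-2048933, Add(Add(697728, Pow(Add(-330518, 404597), Rational(1, 2))), Function('x')(Mul(1, 11), -326))), Add(Pow(Add(979, -277), 2), -1297828)) = Mul(Add(-2048933, Add(Add(697728, Pow(Add(-330518, 404597), Rational(1, 2))), Mul(1, 11))), Add(Pow(Add(979, -277), 2), -1297828)) = Mul(Add(-2048933, Add(Add(697728, Pow(74079, Rational(1, 2))), 11)), Add(Pow(702, 2), -1297828)) = Mul(Add(-2048933, Add(Add(697728, Mul(3, Pow(8231, Rational(1, 2)))), 11)), Add(492804, -1297828)) = Mul(Add(-2048933, Add(697739, Mul(3, Pow(8231, Rational(1, 2))))), -805024) = Mul(Add(-1351194, Mul(3, Pow(8231, Rational(1, 2)))), -805024) = Add(1087743598656, Mul(-2415072, Pow(8231, Rational(1, 2))))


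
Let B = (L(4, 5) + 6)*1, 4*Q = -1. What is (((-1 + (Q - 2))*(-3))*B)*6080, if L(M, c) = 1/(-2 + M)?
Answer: 385320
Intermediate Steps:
Q = -¼ (Q = (¼)*(-1) = -¼ ≈ -0.25000)
B = 13/2 (B = (1/(-2 + 4) + 6)*1 = (1/2 + 6)*1 = (½ + 6)*1 = (13/2)*1 = 13/2 ≈ 6.5000)
(((-1 + (Q - 2))*(-3))*B)*6080 = (((-1 + (-¼ - 2))*(-3))*(13/2))*6080 = (((-1 - 9/4)*(-3))*(13/2))*6080 = (-13/4*(-3)*(13/2))*6080 = ((39/4)*(13/2))*6080 = (507/8)*6080 = 385320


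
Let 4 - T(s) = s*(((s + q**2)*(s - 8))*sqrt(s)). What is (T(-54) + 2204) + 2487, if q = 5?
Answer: 4695 + 291276*I*sqrt(6) ≈ 4695.0 + 7.1348e+5*I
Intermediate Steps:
T(s) = 4 - s**(3/2)*(-8 + s)*(25 + s) (T(s) = 4 - s*((s + 5**2)*(s - 8))*sqrt(s) = 4 - s*((s + 25)*(-8 + s))*sqrt(s) = 4 - s*((25 + s)*(-8 + s))*sqrt(s) = 4 - s*((-8 + s)*(25 + s))*sqrt(s) = 4 - s*sqrt(s)*(-8 + s)*(25 + s) = 4 - s**(3/2)*(-8 + s)*(25 + s))
(T(-54) + 2204) + 2487 = ((4 - (-54)**(7/2) - 148716*I*sqrt(6) + 200*(-54)**(3/2)) + 2204) + 2487 = ((4 - (-472392)*I*sqrt(6) - 148716*I*sqrt(6) + 200*(-162*I*sqrt(6))) + 2204) + 2487 = ((4 + 472392*I*sqrt(6) - 148716*I*sqrt(6) - 32400*I*sqrt(6)) + 2204) + 2487 = ((4 + 291276*I*sqrt(6)) + 2204) + 2487 = (2208 + 291276*I*sqrt(6)) + 2487 = 4695 + 291276*I*sqrt(6)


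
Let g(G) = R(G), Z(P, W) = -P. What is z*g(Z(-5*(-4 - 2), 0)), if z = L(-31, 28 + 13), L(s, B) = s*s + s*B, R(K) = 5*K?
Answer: 46500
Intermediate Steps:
g(G) = 5*G
L(s, B) = s² + B*s
z = -310 (z = -31*((28 + 13) - 31) = -31*(41 - 31) = -31*10 = -310)
z*g(Z(-5*(-4 - 2), 0)) = -1550*(-(-5)*(-4 - 2)) = -1550*(-(-5)*(-6)) = -1550*(-1*30) = -1550*(-30) = -310*(-150) = 46500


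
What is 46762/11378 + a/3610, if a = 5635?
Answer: 23292585/4107458 ≈ 5.6708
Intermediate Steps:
46762/11378 + a/3610 = 46762/11378 + 5635/3610 = 46762*(1/11378) + 5635*(1/3610) = 23381/5689 + 1127/722 = 23292585/4107458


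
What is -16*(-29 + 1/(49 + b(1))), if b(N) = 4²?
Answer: 30144/65 ≈ 463.75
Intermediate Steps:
b(N) = 16
-16*(-29 + 1/(49 + b(1))) = -16*(-29 + 1/(49 + 16)) = -16*(-29 + 1/65) = -16*(-1884/65) = 30144/65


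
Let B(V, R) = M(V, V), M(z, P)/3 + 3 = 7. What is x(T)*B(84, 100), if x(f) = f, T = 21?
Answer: 252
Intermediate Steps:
M(z, P) = 12 (M(z, P) = -9 + 3*7 = -9 + 21 = 12)
B(V, R) = 12
x(T)*B(84, 100) = 21*12 = 252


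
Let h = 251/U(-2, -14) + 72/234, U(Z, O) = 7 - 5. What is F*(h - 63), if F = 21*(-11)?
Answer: -377223/26 ≈ -14509.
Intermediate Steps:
U(Z, O) = 2
h = 3271/26 (h = 251/2 + 72/234 = 251*(1/2) + 72*(1/234) = 251/2 + 4/13 = 3271/26 ≈ 125.81)
F = -231
F*(h - 63) = -231*(3271/26 - 63) = -231*1633/26 = -377223/26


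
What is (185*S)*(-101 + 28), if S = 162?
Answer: -2187810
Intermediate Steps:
(185*S)*(-101 + 28) = (185*162)*(-101 + 28) = 29970*(-73) = -2187810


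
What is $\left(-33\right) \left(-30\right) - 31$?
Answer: $959$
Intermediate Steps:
$\left(-33\right) \left(-30\right) - 31 = 990 - 31 = 959$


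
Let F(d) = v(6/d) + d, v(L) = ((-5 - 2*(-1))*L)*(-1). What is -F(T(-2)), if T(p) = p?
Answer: 11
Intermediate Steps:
v(L) = 3*L (v(L) = ((-5 + 2)*L)*(-1) = -3*L*(-1) = 3*L)
F(d) = d + 18/d (F(d) = 3*(6/d) + d = 18/d + d = d + 18/d)
-F(T(-2)) = -(-2 + 18/(-2)) = -(-2 + 18*(-1/2)) = -(-2 - 9) = -1*(-11) = 11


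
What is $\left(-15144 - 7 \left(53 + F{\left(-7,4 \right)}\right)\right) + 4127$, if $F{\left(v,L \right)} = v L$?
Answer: $-11192$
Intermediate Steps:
$F{\left(v,L \right)} = L v$
$\left(-15144 - 7 \left(53 + F{\left(-7,4 \right)}\right)\right) + 4127 = \left(-15144 - 7 \left(53 + 4 \left(-7\right)\right)\right) + 4127 = \left(-15144 - 7 \left(53 - 28\right)\right) + 4127 = \left(-15144 - 175\right) + 4127 = -15319 + 4127 = -11192$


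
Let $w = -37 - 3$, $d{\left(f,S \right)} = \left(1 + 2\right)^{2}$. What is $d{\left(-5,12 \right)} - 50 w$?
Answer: $2009$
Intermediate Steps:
$d{\left(f,S \right)} = 9$ ($d{\left(f,S \right)} = 3^{2} = 9$)
$w = -40$
$d{\left(-5,12 \right)} - 50 w = 9 - -2000 = 9 + 2000 = 2009$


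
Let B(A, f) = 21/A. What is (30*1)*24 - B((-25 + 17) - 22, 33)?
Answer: 7207/10 ≈ 720.70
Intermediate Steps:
(30*1)*24 - B((-25 + 17) - 22, 33) = (30*1)*24 - 21/((-25 + 17) - 22) = 30*24 - 21/(-8 - 22) = 720 - 21/(-30) = 720 - 21*(-1)/30 = 720 - 1*(-7/10) = 720 + 7/10 = 7207/10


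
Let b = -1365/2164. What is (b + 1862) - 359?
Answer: 3251127/2164 ≈ 1502.4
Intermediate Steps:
b = -1365/2164 (b = -1365*1/2164 = -1365/2164 ≈ -0.63078)
(b + 1862) - 359 = (-1365/2164 + 1862) - 359 = 4028003/2164 - 359 = 3251127/2164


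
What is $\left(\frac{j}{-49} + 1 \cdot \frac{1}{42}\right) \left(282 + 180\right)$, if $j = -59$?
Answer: $\frac{3971}{7} \approx 567.29$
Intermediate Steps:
$\left(\frac{j}{-49} + 1 \cdot \frac{1}{42}\right) \left(282 + 180\right) = \left(- \frac{59}{-49} + 1 \cdot \frac{1}{42}\right) \left(282 + 180\right) = \left(\left(-59\right) \left(- \frac{1}{49}\right) + 1 \cdot \frac{1}{42}\right) 462 = \left(\frac{59}{49} + \frac{1}{42}\right) 462 = \frac{361}{294} \cdot 462 = \frac{3971}{7}$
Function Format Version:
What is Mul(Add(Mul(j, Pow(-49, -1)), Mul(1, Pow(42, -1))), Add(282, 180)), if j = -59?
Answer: Rational(3971, 7) ≈ 567.29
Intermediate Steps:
Mul(Add(Mul(j, Pow(-49, -1)), Mul(1, Pow(42, -1))), Add(282, 180)) = Mul(Add(Mul(-59, Pow(-49, -1)), Mul(1, Pow(42, -1))), Add(282, 180)) = Mul(Add(Mul(-59, Rational(-1, 49)), Mul(1, Rational(1, 42))), 462) = Mul(Add(Rational(59, 49), Rational(1, 42)), 462) = Mul(Rational(361, 294), 462) = Rational(3971, 7)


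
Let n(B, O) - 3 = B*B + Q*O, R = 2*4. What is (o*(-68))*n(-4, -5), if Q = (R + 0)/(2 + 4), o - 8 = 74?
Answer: -206312/3 ≈ -68771.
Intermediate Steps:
o = 82 (o = 8 + 74 = 82)
R = 8
Q = 4/3 (Q = (8 + 0)/(2 + 4) = 8/6 = 8*(1/6) = 4/3 ≈ 1.3333)
n(B, O) = 3 + B**2 + 4*O/3 (n(B, O) = 3 + (B*B + 4*O/3) = 3 + (B**2 + 4*O/3) = 3 + B**2 + 4*O/3)
(o*(-68))*n(-4, -5) = (82*(-68))*(3 + (-4)**2 + (4/3)*(-5)) = -5576*(3 + 16 - 20/3) = -5576*37/3 = -206312/3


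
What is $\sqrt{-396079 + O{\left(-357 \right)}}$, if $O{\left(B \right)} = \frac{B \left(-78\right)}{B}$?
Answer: $i \sqrt{396157} \approx 629.41 i$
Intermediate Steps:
$O{\left(B \right)} = -78$ ($O{\left(B \right)} = \frac{\left(-78\right) B}{B} = -78$)
$\sqrt{-396079 + O{\left(-357 \right)}} = \sqrt{-396079 - 78} = \sqrt{-396157} = i \sqrt{396157}$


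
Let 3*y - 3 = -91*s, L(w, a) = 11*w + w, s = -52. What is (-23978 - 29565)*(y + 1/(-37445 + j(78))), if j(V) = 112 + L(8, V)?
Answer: -9440551411256/111711 ≈ -8.4509e+7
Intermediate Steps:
L(w, a) = 12*w
j(V) = 208 (j(V) = 112 + 12*8 = 112 + 96 = 208)
y = 4735/3 (y = 1 + (-91*(-52))/3 = 1 + (⅓)*4732 = 1 + 4732/3 = 4735/3 ≈ 1578.3)
(-23978 - 29565)*(y + 1/(-37445 + j(78))) = (-23978 - 29565)*(4735/3 + 1/(-37445 + 208)) = -53543*(4735/3 + 1/(-37237)) = -53543*(4735/3 - 1/37237) = -53543*176317192/111711 = -9440551411256/111711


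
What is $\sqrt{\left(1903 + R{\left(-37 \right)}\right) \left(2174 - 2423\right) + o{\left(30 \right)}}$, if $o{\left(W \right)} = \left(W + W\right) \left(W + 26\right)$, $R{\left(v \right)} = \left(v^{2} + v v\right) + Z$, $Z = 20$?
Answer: $3 i \sqrt{128581} \approx 1075.7 i$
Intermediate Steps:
$R{\left(v \right)} = 20 + 2 v^{2}$ ($R{\left(v \right)} = \left(v^{2} + v v\right) + 20 = \left(v^{2} + v^{2}\right) + 20 = 2 v^{2} + 20 = 20 + 2 v^{2}$)
$o{\left(W \right)} = 2 W \left(26 + W\right)$
$\sqrt{\left(1903 + R{\left(-37 \right)}\right) \left(2174 - 2423\right) + o{\left(30 \right)}} = \sqrt{\left(1903 + \left(20 + 2 \left(-37\right)^{2}\right)\right) \left(2174 - 2423\right) + 2 \cdot 30 \left(26 + 30\right)} = \sqrt{\left(1903 + \left(20 + 2 \cdot 1369\right)\right) \left(-249\right) + 2 \cdot 30 \cdot 56} = \sqrt{\left(1903 + \left(20 + 2738\right)\right) \left(-249\right) + 3360} = \sqrt{\left(1903 + 2758\right) \left(-249\right) + 3360} = \sqrt{4661 \left(-249\right) + 3360} = \sqrt{-1160589 + 3360} = \sqrt{-1157229} = 3 i \sqrt{128581}$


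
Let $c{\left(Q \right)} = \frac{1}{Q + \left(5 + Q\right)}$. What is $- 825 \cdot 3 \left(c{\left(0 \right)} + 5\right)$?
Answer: $-12870$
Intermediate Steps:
$c{\left(Q \right)} = \frac{1}{5 + 2 Q}$
$- 825 \cdot 3 \left(c{\left(0 \right)} + 5\right) = - 825 \cdot 3 \left(\frac{1}{5 + 2 \cdot 0} + 5\right) = - 825 \cdot 3 \left(\frac{1}{5 + 0} + 5\right) = - 825 \cdot 3 \left(\frac{1}{5} + 5\right) = - 825 \cdot 3 \cdot \frac{26}{5} = \left(-825\right) \frac{78}{5} = -12870$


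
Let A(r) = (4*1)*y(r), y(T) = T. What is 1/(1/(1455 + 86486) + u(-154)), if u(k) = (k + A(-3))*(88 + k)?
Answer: 87941/963481597 ≈ 9.1274e-5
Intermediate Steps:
A(r) = 4*r (A(r) = (4*1)*r = 4*r)
u(k) = (-12 + k)*(88 + k) (u(k) = (k + 4*(-3))*(88 + k) = (k - 12)*(88 + k) = (-12 + k)*(88 + k))
1/(1/(1455 + 86486) + u(-154)) = 1/(1/(1455 + 86486) + (-1056 + (-154)**2 + 76*(-154))) = 1/(1/87941 + (-1056 + 23716 - 11704)) = 1/(1/87941 + 10956) = 1/(963481597/87941) = 87941/963481597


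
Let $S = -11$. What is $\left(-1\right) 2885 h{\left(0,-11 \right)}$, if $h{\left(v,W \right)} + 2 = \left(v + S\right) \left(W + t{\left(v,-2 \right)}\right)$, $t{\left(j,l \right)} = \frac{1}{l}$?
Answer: $- \frac{718365}{2} \approx -3.5918 \cdot 10^{5}$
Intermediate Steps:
$h{\left(v,W \right)} = -2 + \left(-11 + v\right) \left(- \frac{1}{2} + W\right)$ ($h{\left(v,W \right)} = -2 + \left(v - 11\right) \left(W + \frac{1}{-2}\right) = -2 + \left(-11 + v\right) \left(W - \frac{1}{2}\right) = -2 + \left(-11 + v\right) \left(- \frac{1}{2} + W\right)$)
$\left(-1\right) 2885 h{\left(0,-11 \right)} = \left(-1\right) 2885 \left(\frac{7}{2} - -121 - 0 - 0\right) = - 2885 \left(\frac{7}{2} + 121 + 0 + 0\right) = \left(-2885\right) \frac{249}{2} = - \frac{718365}{2}$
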